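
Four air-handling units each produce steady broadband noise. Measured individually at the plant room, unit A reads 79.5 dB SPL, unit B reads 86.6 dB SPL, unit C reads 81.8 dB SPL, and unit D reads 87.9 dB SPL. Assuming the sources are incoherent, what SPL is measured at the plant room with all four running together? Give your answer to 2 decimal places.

Incoherent sources sum as intensities:
L_total = 10·log₁₀(10^(79.5/10) + 10^(86.6/10) + 10^(81.8/10) + 10^(87.9/10)) = 10·log₁₀(1314000000) = 91.19 dB SPL.

91.19 dB SPL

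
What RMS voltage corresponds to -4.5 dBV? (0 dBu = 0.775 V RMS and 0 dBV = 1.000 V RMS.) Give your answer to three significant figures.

0.596 V

V = 1.000 V × 10^(-4.5/20).
= 1.000 × 0.5957 = 0.596 V.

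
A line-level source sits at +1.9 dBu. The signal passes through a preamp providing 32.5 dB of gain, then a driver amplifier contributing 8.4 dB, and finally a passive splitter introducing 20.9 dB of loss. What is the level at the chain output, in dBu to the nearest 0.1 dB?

Gain stages sum in dB:
+1.9 + 32.5 + 8.4 − 20.9 = +21.9 dBu.

+21.9 dBu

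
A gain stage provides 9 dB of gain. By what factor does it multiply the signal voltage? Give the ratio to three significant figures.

Voltage ratio = 10^(dB/20).
10^(9/20) = 10^(0.4500) = 2.82.

2.82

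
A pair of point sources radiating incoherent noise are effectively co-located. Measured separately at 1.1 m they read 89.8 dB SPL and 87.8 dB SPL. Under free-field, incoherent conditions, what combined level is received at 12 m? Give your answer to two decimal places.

71.17 dB SPL

Combined at 1.1 m: 10·log₁₀(10^(89.8/10)+10^(87.8/10)) = 91.924 dB SPL.
Then apply −20·log₁₀(12/1.1) = -20.756 dB → 71.17 dB SPL.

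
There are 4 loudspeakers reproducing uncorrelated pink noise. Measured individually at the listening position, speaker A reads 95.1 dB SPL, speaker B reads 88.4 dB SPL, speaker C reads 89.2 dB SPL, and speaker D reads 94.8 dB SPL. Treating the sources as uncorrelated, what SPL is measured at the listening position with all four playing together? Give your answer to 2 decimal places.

98.91 dB SPL

Uncorrelated sources add in intensity (power), not in dB.
L_total = 10·log₁₀(10^(95.1/10) + 10^(88.4/10) + 10^(89.2/10) + 10^(94.8/10)) = 10·log₁₀(7779000000) = 98.91 dB SPL.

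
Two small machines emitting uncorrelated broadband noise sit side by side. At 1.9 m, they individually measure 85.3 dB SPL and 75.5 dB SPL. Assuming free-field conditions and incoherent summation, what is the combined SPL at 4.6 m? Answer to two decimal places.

Combined at 1.9 m: 10·log₁₀(10^(85.3/10)+10^(75.5/10)) = 85.732 dB SPL.
Then apply −20·log₁₀(4.6/1.9) = -7.680 dB → 78.05 dB SPL.

78.05 dB SPL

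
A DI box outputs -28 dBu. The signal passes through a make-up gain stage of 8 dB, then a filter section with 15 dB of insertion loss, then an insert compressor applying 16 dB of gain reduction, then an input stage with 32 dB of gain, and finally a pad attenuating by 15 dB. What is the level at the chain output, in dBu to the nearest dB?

In dB, series stages simply add:
-28 + 8 − 15 − 16 + 32 − 15 = -34 dBu.

-34 dBu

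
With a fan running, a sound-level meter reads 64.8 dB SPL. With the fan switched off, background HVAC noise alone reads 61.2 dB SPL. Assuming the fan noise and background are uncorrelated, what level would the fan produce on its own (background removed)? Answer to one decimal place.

Subtract intensities: L_src = 10·log₁₀(10^(L_total/10) − 10^(L_bg/10)).
L_src = 10·log₁₀(10^(64.8/10) − 10^(61.2/10)) = 10·log₁₀(1702000) = 62.3 dB SPL.

62.3 dB SPL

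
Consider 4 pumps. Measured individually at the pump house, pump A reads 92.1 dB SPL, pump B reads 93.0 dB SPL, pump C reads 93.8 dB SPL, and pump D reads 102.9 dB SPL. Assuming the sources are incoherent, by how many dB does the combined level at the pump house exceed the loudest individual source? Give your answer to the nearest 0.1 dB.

Incoherent sources sum as intensities:
L_total = 10·log₁₀(10^(92.1/10) + 10^(93.0/10) + 10^(93.8/10) + 10^(102.9/10)) = 104.07 dB SPL.
Excess over the loudest (102.9 dB): 104.07 − 102.9 = 1.2 dB.

1.2 dB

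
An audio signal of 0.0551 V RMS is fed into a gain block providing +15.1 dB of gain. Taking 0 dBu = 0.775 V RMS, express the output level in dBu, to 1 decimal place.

Input level: 20·log₁₀(0.0551/0.775) = -22.96 dBu.
Output: -22.96 + 15.1 = -7.9 dBu.

-7.9 dBu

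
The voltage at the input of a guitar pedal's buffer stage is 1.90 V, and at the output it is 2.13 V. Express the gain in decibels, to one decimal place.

1.0 dB

Voltage ratio → dB uses the 20·log₁₀ form:
20·log₁₀(2.13/1.90) = 20·log₁₀(1.121) = 1.0 dB.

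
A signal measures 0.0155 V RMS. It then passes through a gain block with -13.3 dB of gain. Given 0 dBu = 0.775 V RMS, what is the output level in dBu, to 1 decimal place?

-47.3 dBu

Input level: 20·log₁₀(0.0155/0.775) = -33.98 dBu.
Output: -33.98 − 13.3 = -47.3 dBu.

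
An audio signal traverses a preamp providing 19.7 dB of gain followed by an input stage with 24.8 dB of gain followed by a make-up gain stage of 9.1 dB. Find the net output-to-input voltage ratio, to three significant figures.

479

Net gain = 19.7 + 24.8 + 9.1 = 53.6 dB.
Voltage ratio = 10^(53.6/20) = 479.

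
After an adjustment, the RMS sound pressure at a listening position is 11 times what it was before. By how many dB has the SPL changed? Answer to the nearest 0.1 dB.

20.8 dB

Sound pressure is an amplitude quantity: ΔL = 20·log₁₀(p₂/p₁).
20·log₁₀(11) = 20.8 dB.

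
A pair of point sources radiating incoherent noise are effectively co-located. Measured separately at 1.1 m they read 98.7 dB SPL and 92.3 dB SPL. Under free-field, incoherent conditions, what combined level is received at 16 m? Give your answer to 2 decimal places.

Combined at 1.1 m: 10·log₁₀(10^(98.7/10)+10^(92.3/10)) = 99.596 dB SPL.
Then apply −20·log₁₀(16/1.1) = -23.255 dB → 76.34 dB SPL.

76.34 dB SPL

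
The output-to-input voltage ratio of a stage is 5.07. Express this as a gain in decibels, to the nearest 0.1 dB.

Voltage ratio → dB uses the 20·log₁₀ form:
20·log₁₀(5.07) = 14.1 dB.

14.1 dB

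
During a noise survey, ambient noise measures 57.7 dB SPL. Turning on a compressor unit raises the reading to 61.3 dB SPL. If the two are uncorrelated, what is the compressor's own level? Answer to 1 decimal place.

58.8 dB SPL

Background correction is a power subtraction:
L_src = 10·log₁₀(10^(61.3/10) − 10^(57.7/10)) = 10·log₁₀(760100) = 58.8 dB SPL.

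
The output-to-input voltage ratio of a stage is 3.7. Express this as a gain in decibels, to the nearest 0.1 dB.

Voltage is an amplitude quantity, so gain = 20·log₁₀(V_out/V_in).
20·log₁₀(3.7) = 11.4 dB.

11.4 dB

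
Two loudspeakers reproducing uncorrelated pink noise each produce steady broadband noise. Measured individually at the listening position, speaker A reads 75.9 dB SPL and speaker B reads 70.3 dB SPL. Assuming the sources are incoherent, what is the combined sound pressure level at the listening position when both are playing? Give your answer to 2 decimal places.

76.96 dB SPL

Uncorrelated sources add in intensity (power), not in dB.
L_total = 10·log₁₀(10^(75.9/10) + 10^(70.3/10)) = 10·log₁₀(49620000) = 76.96 dB SPL.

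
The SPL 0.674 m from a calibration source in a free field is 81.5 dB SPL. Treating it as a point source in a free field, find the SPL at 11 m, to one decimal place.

For a point source in a free field, ΔL = −20·log₁₀(d₂/d₁).
ΔL = −20·log₁₀(11/0.674) = -24.25 dB, so L₂ = 81.5 + (-24.25) = 57.2 dB SPL.

57.2 dB SPL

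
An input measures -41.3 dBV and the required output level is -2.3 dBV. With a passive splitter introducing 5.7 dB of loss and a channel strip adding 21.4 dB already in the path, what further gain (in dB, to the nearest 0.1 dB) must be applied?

The required make-up gain is the shortfall in the dB sum.
G = -2.3 − (-41.3) + 5.7 − 21.4 = 23.3 dB.

23.3 dB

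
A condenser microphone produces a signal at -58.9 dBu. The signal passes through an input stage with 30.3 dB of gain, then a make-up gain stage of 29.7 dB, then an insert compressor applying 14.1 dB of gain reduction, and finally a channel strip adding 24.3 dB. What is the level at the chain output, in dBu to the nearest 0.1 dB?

Gain stages sum in dB:
-58.9 + 30.3 + 29.7 − 14.1 + 24.3 = +11.3 dBu.

+11.3 dBu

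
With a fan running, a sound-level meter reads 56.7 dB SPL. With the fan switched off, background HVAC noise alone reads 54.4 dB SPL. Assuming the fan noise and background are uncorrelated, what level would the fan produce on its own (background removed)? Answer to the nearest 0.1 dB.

Subtract intensities: L_src = 10·log₁₀(10^(L_total/10) − 10^(L_bg/10)).
L_src = 10·log₁₀(10^(56.7/10) − 10^(54.4/10)) = 10·log₁₀(192300) = 52.8 dB SPL.

52.8 dB SPL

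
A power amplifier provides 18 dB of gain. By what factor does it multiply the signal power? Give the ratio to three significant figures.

Power ratio = 10^(dB/10).
10^(18/10) = 10^(1.800) = 63.1.

63.1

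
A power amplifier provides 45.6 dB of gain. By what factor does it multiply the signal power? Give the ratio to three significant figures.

36300

Power ratio = 10^(dB/10).
10^(45.6/10) = 10^(4.560) = 36300.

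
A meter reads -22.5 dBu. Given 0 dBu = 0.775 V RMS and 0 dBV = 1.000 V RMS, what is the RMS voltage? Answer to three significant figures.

V = 0.775 V × 10^(-22.5/20).
= 0.775 × 0.07499 = 0.0581 V.

0.0581 V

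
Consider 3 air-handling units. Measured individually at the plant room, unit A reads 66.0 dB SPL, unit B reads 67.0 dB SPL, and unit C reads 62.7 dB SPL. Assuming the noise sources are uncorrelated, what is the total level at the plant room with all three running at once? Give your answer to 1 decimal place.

Incoherent sources sum as intensities:
L_total = 10·log₁₀(10^(66.0/10) + 10^(67.0/10) + 10^(62.7/10)) = 10·log₁₀(10860000) = 70.4 dB SPL.

70.4 dB SPL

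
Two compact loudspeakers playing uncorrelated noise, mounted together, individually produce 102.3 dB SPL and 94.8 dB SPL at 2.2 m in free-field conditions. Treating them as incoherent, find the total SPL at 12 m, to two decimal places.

88.28 dB SPL

Combined at 2.2 m: 10·log₁₀(10^(102.3/10)+10^(94.8/10)) = 103.011 dB SPL.
Then apply −20·log₁₀(12/2.2) = -14.735 dB → 88.28 dB SPL.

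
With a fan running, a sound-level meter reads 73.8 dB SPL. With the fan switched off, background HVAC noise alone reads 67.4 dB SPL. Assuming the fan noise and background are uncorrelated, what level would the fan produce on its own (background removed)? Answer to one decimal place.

72.7 dB SPL

Remove the background by subtracting linear intensities:
L_src = 10·log₁₀(10^(73.8/10) − 10^(67.4/10)) = 10·log₁₀(18490000) = 72.7 dB SPL.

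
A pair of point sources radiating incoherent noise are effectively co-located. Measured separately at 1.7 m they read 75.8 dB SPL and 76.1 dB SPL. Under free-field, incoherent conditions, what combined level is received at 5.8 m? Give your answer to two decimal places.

Combined at 1.7 m: 10·log₁₀(10^(75.8/10)+10^(76.1/10)) = 78.963 dB SPL.
Then apply −20·log₁₀(5.8/1.7) = -10.660 dB → 68.30 dB SPL.

68.30 dB SPL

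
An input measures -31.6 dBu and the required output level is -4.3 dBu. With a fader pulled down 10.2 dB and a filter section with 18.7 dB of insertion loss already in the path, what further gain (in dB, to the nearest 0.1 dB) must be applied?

The required make-up gain is the shortfall in the dB sum.
G = -4.3 − (-31.6) + 10.2 + 18.7 = 56.2 dB.

56.2 dB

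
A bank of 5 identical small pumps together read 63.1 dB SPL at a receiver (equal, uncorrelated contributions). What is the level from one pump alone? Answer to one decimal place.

56.1 dB SPL

5 equal incoherent sources add 10·log₁₀(5) = 6.99 dB over one source.
L_one = 63.1 − 6.99 = 56.1 dB SPL.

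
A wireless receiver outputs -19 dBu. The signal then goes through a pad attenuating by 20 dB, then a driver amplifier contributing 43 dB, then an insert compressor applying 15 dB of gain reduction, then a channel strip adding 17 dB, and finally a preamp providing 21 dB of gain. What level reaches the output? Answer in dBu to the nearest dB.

+27 dBu

Cascaded gains and losses add directly in dB.
-19 − 20 + 43 − 15 + 17 + 21 = +27 dBu.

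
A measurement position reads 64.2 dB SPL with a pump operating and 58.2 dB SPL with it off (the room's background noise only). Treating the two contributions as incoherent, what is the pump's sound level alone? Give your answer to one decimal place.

62.9 dB SPL

Remove the background by subtracting linear intensities:
L_src = 10·log₁₀(10^(64.2/10) − 10^(58.2/10)) = 10·log₁₀(1970000) = 62.9 dB SPL.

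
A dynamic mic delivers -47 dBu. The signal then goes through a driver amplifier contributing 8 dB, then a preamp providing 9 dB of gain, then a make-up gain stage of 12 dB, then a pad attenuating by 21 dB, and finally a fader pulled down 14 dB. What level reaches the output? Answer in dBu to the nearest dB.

-53 dBu

In dB, series stages simply add:
-47 + 8 + 9 + 12 − 21 − 14 = -53 dBu.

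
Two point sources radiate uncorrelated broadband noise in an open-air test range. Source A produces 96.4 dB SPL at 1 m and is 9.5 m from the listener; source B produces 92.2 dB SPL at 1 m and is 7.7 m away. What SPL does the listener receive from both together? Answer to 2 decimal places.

At the listener: L_A = 96.4 − 20·log₁₀(9.5) = 76.846 dB; L_B = 92.2 − 20·log₁₀(7.7) = 74.470 dB.
Combined: 10·log₁₀(10^(76.846/10)+10^(74.470/10)) = 78.83 dB SPL.

78.83 dB SPL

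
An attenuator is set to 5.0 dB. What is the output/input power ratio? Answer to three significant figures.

0.316

Power ratio = 10^(dB/10).
10^(-5.0/10) = 10^(-0.5000) = 0.316.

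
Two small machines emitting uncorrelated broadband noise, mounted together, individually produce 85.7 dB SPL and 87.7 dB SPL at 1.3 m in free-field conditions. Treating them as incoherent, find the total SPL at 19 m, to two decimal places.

Combined at 1.3 m: 10·log₁₀(10^(85.7/10)+10^(87.7/10)) = 89.824 dB SPL.
Then apply −20·log₁₀(19/1.3) = -23.296 dB → 66.53 dB SPL.

66.53 dB SPL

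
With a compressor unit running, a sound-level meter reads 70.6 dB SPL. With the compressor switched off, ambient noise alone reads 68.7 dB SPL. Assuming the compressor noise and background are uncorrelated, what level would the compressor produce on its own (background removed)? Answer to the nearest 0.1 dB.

66.1 dB SPL

Subtract intensities: L_src = 10·log₁₀(10^(L_total/10) − 10^(L_bg/10)).
L_src = 10·log₁₀(10^(70.6/10) − 10^(68.7/10)) = 10·log₁₀(4068000) = 66.1 dB SPL.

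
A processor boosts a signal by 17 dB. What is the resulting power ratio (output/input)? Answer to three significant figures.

50.1

Power ratio = 10^(dB/10).
10^(17/10) = 10^(1.700) = 50.1.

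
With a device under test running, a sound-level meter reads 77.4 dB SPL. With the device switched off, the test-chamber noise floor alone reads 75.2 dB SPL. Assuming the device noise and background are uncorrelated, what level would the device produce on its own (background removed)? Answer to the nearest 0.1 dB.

73.4 dB SPL

Remove the background by subtracting linear intensities:
L_src = 10·log₁₀(10^(77.4/10) − 10^(75.2/10)) = 10·log₁₀(21840000) = 73.4 dB SPL.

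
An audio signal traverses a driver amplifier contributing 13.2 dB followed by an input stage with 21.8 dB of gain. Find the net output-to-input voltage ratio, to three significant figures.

Net gain = 13.2 + 21.8 = 35.0 dB.
Voltage ratio = 10^(35.0/20) = 56.2.

56.2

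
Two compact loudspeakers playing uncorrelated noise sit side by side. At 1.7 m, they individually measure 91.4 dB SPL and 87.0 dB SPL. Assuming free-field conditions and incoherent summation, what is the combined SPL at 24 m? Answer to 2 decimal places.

Combined at 1.7 m: 10·log₁₀(10^(91.4/10)+10^(87.0/10)) = 92.745 dB SPL.
Then apply −20·log₁₀(24/1.7) = -22.995 dB → 69.75 dB SPL.

69.75 dB SPL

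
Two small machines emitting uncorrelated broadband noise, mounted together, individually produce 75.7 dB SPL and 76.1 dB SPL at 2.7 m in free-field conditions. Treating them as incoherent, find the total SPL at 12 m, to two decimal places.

65.96 dB SPL

Combined at 2.7 m: 10·log₁₀(10^(75.7/10)+10^(76.1/10)) = 78.915 dB SPL.
Then apply −20·log₁₀(12/2.7) = -12.956 dB → 65.96 dB SPL.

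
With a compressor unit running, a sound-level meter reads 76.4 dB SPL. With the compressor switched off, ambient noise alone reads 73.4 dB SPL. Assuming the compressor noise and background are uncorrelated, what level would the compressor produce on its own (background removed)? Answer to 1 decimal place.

73.4 dB SPL

Remove the background by subtracting linear intensities:
L_src = 10·log₁₀(10^(76.4/10) − 10^(73.4/10)) = 10·log₁₀(21770000) = 73.4 dB SPL.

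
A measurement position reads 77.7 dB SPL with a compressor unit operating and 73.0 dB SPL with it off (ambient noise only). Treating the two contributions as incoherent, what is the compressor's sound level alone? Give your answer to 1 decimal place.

Subtract intensities: L_src = 10·log₁₀(10^(L_total/10) − 10^(L_bg/10)).
L_src = 10·log₁₀(10^(77.7/10) − 10^(73.0/10)) = 10·log₁₀(38930000) = 75.9 dB SPL.

75.9 dB SPL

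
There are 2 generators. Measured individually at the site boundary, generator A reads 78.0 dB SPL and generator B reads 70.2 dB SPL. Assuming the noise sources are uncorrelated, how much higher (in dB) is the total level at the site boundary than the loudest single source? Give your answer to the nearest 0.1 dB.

0.7 dB

Incoherent sources sum as intensities:
L_total = 10·log₁₀(10^(78.0/10) + 10^(70.2/10)) = 78.67 dB SPL.
Excess over the loudest (78.0 dB): 78.67 − 78.0 = 0.7 dB.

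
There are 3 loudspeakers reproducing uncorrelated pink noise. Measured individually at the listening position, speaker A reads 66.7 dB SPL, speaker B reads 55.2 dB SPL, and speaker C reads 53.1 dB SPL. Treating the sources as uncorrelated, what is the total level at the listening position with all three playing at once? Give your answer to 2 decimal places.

Incoherent sources sum as intensities:
L_total = 10·log₁₀(10^(66.7/10) + 10^(55.2/10) + 10^(53.1/10)) = 10·log₁₀(5213000) = 67.17 dB SPL.

67.17 dB SPL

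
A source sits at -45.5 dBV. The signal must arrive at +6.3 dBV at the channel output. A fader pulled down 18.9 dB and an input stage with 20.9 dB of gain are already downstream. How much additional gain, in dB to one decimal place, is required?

The required make-up gain is the shortfall in the dB sum.
G = +6.3 − (-45.5) + 18.9 − 20.9 = 49.8 dB.

49.8 dB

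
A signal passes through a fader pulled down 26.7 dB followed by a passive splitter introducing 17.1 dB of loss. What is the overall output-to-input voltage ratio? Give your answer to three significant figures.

0.00646

Net gain = (−26.7) + (−17.1) = -43.8 dB.
Voltage ratio = 10^(-43.8/20) = 0.00646.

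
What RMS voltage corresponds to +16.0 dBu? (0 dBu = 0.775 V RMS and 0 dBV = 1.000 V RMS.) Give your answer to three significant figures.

4.89 V

V = 0.775 V × 10^(+16.0/20).
= 0.775 × 6.310 = 4.89 V.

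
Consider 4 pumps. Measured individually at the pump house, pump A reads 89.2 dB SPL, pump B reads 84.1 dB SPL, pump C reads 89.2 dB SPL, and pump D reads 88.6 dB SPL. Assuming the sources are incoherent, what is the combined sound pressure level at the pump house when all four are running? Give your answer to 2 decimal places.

Add the sources as powers (linear), then convert back to dB:
L_total = 10·log₁₀(10^(89.2/10) + 10^(84.1/10) + 10^(89.2/10) + 10^(88.6/10)) = 10·log₁₀(2645000000) = 94.22 dB SPL.

94.22 dB SPL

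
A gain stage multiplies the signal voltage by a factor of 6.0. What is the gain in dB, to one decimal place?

Voltage ratio → dB uses the 20·log₁₀ form:
20·log₁₀(6.0) = 15.6 dB.

15.6 dB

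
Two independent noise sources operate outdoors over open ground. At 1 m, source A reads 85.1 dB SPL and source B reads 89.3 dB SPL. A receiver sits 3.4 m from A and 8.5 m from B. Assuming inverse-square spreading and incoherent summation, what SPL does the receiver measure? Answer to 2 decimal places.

76.00 dB SPL

At the listener: L_A = 85.1 − 20·log₁₀(3.4) = 74.470 dB; L_B = 89.3 − 20·log₁₀(8.5) = 70.712 dB.
Combined: 10·log₁₀(10^(74.470/10)+10^(70.712/10)) = 76.00 dB SPL.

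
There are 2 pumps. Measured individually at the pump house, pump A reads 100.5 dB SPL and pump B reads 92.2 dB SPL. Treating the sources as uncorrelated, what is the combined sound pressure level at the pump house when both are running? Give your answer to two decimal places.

101.10 dB SPL

Incoherent sources sum as intensities:
L_total = 10·log₁₀(10^(100.5/10) + 10^(92.2/10)) = 10·log₁₀(12880000000) = 101.10 dB SPL.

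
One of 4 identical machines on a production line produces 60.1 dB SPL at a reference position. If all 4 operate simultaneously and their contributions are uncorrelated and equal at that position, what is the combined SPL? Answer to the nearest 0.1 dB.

4 equal incoherent sources raise the level by 10·log₁₀(4) = 6.02 dB.
L_total = 60.1 + 6.02 = 66.1 dB SPL.

66.1 dB SPL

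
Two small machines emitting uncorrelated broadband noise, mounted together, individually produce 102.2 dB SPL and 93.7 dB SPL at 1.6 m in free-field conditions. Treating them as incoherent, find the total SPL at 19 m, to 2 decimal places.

81.28 dB SPL

Combined at 1.6 m: 10·log₁₀(10^(102.2/10)+10^(93.7/10)) = 102.774 dB SPL.
Then apply −20·log₁₀(19/1.6) = -21.493 dB → 81.28 dB SPL.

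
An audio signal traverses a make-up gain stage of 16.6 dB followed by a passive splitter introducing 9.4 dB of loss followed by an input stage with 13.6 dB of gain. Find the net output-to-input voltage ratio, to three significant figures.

11.0

Net gain = 16.6 + (−9.4) + 13.6 = 20.8 dB.
Voltage ratio = 10^(20.8/20) = 11.0.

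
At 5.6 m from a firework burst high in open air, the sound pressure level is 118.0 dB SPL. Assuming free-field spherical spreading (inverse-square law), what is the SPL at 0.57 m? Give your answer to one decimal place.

137.8 dB SPL

For a point source in a free field, ΔL = −20·log₁₀(d₂/d₁).
ΔL = −20·log₁₀(0.57/5.6) = 19.85 dB, so L₂ = 118.0 + (19.85) = 137.8 dB SPL.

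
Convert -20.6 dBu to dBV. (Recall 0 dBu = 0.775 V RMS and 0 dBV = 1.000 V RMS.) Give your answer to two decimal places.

The offset between the scales is 20·log₁₀(0.775/1.000) = −2.214 dB.
So dBV = -20.6 − 2.214 = -22.81 dBV.

-22.81 dBV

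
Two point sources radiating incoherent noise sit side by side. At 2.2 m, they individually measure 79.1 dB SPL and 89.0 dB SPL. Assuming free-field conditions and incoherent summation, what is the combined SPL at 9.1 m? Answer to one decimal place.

77.1 dB SPL

Combined at 2.2 m: 10·log₁₀(10^(79.1/10)+10^(89.0/10)) = 89.42 dB SPL.
Then apply −20·log₁₀(9.1/2.2) = -12.33 dB → 77.1 dB SPL.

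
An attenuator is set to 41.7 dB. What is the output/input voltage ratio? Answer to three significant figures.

Voltage ratio = 10^(dB/20).
10^(-41.7/20) = 10^(-2.085) = 0.00822.

0.00822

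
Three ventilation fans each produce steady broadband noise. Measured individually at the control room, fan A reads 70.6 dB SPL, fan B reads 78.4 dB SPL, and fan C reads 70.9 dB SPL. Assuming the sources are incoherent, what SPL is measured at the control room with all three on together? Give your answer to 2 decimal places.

79.68 dB SPL

Uncorrelated sources add in intensity (power), not in dB.
L_total = 10·log₁₀(10^(70.6/10) + 10^(78.4/10) + 10^(70.9/10)) = 10·log₁₀(92970000) = 79.68 dB SPL.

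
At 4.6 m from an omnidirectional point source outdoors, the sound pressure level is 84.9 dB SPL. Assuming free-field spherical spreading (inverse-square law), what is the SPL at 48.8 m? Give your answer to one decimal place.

Free-field point source: level drops by 20·log₁₀ of the distance ratio.
ΔL = −20·log₁₀(48.8/4.6) = -20.51 dB, so L₂ = 84.9 + (-20.51) = 64.4 dB SPL.

64.4 dB SPL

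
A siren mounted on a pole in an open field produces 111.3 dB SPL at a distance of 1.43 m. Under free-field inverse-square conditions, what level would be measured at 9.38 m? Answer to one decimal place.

95.0 dB SPL

Inverse-square spreading gives ΔL = −20·log₁₀(d₂/d₁).
ΔL = −20·log₁₀(9.38/1.43) = -16.34 dB, so L₂ = 111.3 + (-16.34) = 95.0 dB SPL.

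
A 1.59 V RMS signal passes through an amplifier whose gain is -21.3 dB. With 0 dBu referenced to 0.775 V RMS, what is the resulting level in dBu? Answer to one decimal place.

-15.1 dBu

Input level: 20·log₁₀(1.59/0.775) = 6.24 dBu.
Output: 6.24 − 21.3 = -15.1 dBu.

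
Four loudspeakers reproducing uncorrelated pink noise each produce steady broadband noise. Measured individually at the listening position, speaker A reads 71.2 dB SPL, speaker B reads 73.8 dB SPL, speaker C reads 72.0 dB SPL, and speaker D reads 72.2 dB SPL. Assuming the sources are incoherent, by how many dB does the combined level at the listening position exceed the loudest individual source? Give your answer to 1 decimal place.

4.6 dB

Add the sources as powers (linear), then convert back to dB:
L_total = 10·log₁₀(10^(71.2/10) + 10^(73.8/10) + 10^(72.0/10) + 10^(72.2/10)) = 78.43 dB SPL.
Excess over the loudest (73.8 dB): 78.43 − 73.8 = 4.6 dB.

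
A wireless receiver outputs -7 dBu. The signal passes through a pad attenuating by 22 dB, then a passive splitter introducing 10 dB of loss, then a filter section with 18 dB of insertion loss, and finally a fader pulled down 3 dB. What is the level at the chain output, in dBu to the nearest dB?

-60 dBu

In dB, series stages simply add:
-7 − 22 − 10 − 18 − 3 = -60 dBu.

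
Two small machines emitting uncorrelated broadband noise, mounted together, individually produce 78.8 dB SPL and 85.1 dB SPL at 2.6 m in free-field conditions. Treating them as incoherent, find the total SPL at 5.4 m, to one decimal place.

Combined at 2.6 m: 10·log₁₀(10^(78.8/10)+10^(85.1/10)) = 86.01 dB SPL.
Then apply −20·log₁₀(5.4/2.6) = -6.35 dB → 79.7 dB SPL.

79.7 dB SPL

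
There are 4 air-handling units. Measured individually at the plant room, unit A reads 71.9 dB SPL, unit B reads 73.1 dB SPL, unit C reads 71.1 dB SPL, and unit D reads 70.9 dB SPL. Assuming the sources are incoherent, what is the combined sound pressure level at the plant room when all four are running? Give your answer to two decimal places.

77.86 dB SPL

Uncorrelated sources add in intensity (power), not in dB.
L_total = 10·log₁₀(10^(71.9/10) + 10^(73.1/10) + 10^(71.1/10) + 10^(70.9/10)) = 10·log₁₀(61090000) = 77.86 dB SPL.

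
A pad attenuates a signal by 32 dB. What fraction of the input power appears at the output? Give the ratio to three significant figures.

Power ratio = 10^(dB/10).
10^(-32/10) = 10^(-3.200) = 0.000631.

0.000631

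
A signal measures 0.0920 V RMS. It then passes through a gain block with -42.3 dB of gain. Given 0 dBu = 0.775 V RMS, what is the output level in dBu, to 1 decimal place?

-60.8 dBu

Input level: 20·log₁₀(0.0920/0.775) = -18.51 dBu.
Output: -18.51 − 42.3 = -60.8 dBu.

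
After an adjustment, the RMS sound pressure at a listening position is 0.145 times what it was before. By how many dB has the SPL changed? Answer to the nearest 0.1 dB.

-16.8 dB

SPL change from a pressure ratio uses the 20·log₁₀ form:
20·log₁₀(0.145) = -16.8 dB.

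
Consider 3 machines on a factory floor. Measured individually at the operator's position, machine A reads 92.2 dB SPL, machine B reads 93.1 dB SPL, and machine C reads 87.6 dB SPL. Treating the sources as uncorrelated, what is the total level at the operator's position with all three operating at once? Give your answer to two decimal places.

Incoherent sources sum as intensities:
L_total = 10·log₁₀(10^(92.2/10) + 10^(93.1/10) + 10^(87.6/10)) = 10·log₁₀(4277000000) = 96.31 dB SPL.

96.31 dB SPL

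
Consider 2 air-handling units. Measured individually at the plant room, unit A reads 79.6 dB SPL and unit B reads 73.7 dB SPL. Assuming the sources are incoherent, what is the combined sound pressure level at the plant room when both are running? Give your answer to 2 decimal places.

80.59 dB SPL

Add the sources as powers (linear), then convert back to dB:
L_total = 10·log₁₀(10^(79.6/10) + 10^(73.7/10)) = 10·log₁₀(114600000) = 80.59 dB SPL.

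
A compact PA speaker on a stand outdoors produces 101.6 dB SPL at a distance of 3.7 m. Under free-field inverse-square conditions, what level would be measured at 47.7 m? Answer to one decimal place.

Free-field point source: level drops by 20·log₁₀ of the distance ratio.
ΔL = −20·log₁₀(47.7/3.7) = -22.21 dB, so L₂ = 101.6 + (-22.21) = 79.4 dB SPL.

79.4 dB SPL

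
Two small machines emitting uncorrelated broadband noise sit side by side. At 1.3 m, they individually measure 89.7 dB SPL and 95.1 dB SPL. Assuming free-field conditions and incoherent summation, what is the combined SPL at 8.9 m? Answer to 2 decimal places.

Combined at 1.3 m: 10·log₁₀(10^(89.7/10)+10^(95.1/10)) = 96.201 dB SPL.
Then apply −20·log₁₀(8.9/1.3) = -16.709 dB → 79.49 dB SPL.

79.49 dB SPL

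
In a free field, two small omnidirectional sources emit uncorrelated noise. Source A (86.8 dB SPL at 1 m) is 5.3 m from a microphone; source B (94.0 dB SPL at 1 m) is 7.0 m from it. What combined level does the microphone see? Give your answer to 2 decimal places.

At the listener: L_A = 86.8 − 20·log₁₀(5.3) = 72.314 dB; L_B = 94.0 − 20·log₁₀(7.0) = 77.098 dB.
Combined: 10·log₁₀(10^(72.314/10)+10^(77.098/10)) = 78.34 dB SPL.

78.34 dB SPL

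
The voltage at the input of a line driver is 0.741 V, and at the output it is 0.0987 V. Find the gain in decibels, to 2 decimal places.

-17.51 dB

For a voltage ratio, dB = 20·log₁₀(V₂/V₁).
20·log₁₀(0.0987/0.741) = 20·log₁₀(0.1332) = -17.51 dB.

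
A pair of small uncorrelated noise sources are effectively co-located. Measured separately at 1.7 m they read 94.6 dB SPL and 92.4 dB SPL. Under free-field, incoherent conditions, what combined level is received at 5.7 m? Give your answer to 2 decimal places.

Combined at 1.7 m: 10·log₁₀(10^(94.6/10)+10^(92.4/10)) = 96.648 dB SPL.
Then apply −20·log₁₀(5.7/1.7) = -10.509 dB → 86.14 dB SPL.

86.14 dB SPL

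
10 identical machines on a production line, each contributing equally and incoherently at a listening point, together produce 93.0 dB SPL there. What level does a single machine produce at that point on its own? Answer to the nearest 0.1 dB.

10 equal incoherent sources add 10·log₁₀(10) = 10.00 dB over one source.
L_one = 93.0 − 10.00 = 83.0 dB SPL.

83.0 dB SPL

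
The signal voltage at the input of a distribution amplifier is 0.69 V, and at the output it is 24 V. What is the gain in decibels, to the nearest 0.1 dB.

Voltage is an amplitude quantity, so gain = 20·log₁₀(V_out/V_in).
20·log₁₀(24/0.69) = 20·log₁₀(34.78) = 30.8 dB.

30.8 dB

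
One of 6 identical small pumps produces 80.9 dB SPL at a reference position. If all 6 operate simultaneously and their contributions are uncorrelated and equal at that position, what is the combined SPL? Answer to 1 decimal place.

6 equal incoherent sources raise the level by 10·log₁₀(6) = 7.78 dB.
L_total = 80.9 + 7.78 = 88.7 dB SPL.

88.7 dB SPL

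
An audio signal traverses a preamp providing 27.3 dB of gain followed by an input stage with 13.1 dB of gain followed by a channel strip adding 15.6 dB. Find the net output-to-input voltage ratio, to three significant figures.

Net gain = 27.3 + 13.1 + 15.6 = 56.0 dB.
Voltage ratio = 10^(56.0/20) = 631.

631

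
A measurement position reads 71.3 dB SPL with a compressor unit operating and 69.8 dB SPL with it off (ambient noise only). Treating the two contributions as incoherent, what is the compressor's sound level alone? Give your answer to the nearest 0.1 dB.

66.0 dB SPL

Subtract intensities: L_src = 10·log₁₀(10^(L_total/10) − 10^(L_bg/10)).
L_src = 10·log₁₀(10^(71.3/10) − 10^(69.8/10)) = 10·log₁₀(3940000) = 66.0 dB SPL.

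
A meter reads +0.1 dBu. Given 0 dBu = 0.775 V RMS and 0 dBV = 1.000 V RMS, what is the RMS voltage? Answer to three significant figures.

V = 0.775 V × 10^(+0.1/20).
= 0.775 × 1.012 = 0.784 V.

0.784 V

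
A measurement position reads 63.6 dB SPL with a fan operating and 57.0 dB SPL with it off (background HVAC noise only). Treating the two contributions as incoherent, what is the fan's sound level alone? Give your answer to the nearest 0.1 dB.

Background correction is a power subtraction:
L_src = 10·log₁₀(10^(63.6/10) − 10^(57.0/10)) = 10·log₁₀(1790000) = 62.5 dB SPL.

62.5 dB SPL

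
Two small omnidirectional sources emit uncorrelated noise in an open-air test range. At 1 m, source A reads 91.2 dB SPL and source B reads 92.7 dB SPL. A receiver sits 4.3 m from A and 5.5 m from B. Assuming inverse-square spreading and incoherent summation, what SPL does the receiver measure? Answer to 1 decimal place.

81.2 dB SPL

At the listener: L_A = 91.2 − 20·log₁₀(4.3) = 78.53 dB; L_B = 92.7 − 20·log₁₀(5.5) = 77.89 dB.
Combined: 10·log₁₀(10^(78.53/10)+10^(77.89/10)) = 81.2 dB SPL.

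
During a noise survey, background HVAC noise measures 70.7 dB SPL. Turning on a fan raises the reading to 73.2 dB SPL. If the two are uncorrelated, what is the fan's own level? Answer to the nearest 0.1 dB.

69.6 dB SPL

Subtract intensities: L_src = 10·log₁₀(10^(L_total/10) − 10^(L_bg/10)).
L_src = 10·log₁₀(10^(73.2/10) − 10^(70.7/10)) = 10·log₁₀(9144000) = 69.6 dB SPL.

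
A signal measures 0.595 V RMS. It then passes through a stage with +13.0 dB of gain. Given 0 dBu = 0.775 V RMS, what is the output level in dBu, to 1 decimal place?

+10.7 dBu

Input level: 20·log₁₀(0.595/0.775) = -2.30 dBu.
Output: -2.30 + 13.0 = +10.7 dBu.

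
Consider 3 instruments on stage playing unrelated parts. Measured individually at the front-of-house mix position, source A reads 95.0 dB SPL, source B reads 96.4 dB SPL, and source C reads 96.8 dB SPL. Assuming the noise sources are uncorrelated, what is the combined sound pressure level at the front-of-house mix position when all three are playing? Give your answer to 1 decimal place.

Uncorrelated sources add in intensity (power), not in dB.
L_total = 10·log₁₀(10^(95.0/10) + 10^(96.4/10) + 10^(96.8/10)) = 10·log₁₀(12314000000) = 100.9 dB SPL.

100.9 dB SPL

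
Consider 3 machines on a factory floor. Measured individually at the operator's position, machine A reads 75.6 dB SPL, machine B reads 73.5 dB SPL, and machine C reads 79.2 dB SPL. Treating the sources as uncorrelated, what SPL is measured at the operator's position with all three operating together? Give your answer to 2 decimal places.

81.52 dB SPL

Uncorrelated sources add in intensity (power), not in dB.
L_total = 10·log₁₀(10^(75.6/10) + 10^(73.5/10) + 10^(79.2/10)) = 10·log₁₀(141900000) = 81.52 dB SPL.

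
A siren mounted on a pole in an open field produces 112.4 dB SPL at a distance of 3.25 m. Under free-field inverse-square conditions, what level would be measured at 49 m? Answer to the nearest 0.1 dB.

88.8 dB SPL

Free-field point source: level drops by 20·log₁₀ of the distance ratio.
ΔL = −20·log₁₀(49/3.25) = -23.57 dB, so L₂ = 112.4 + (-23.57) = 88.8 dB SPL.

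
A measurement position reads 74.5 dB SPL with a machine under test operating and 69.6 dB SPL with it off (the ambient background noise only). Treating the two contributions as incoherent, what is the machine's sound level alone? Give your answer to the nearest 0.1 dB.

Remove the background by subtracting linear intensities:
L_src = 10·log₁₀(10^(74.5/10) − 10^(69.6/10)) = 10·log₁₀(19060000) = 72.8 dB SPL.

72.8 dB SPL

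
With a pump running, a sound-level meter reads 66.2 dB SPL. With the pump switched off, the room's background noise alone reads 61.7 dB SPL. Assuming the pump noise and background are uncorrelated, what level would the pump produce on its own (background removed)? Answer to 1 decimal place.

Background correction is a power subtraction:
L_src = 10·log₁₀(10^(66.2/10) − 10^(61.7/10)) = 10·log₁₀(2690000) = 64.3 dB SPL.

64.3 dB SPL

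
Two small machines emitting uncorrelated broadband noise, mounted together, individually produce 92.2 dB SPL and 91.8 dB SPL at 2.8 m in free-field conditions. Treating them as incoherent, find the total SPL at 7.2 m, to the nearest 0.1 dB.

Combined at 2.8 m: 10·log₁₀(10^(92.2/10)+10^(91.8/10)) = 95.01 dB SPL.
Then apply −20·log₁₀(7.2/2.8) = -8.20 dB → 86.8 dB SPL.

86.8 dB SPL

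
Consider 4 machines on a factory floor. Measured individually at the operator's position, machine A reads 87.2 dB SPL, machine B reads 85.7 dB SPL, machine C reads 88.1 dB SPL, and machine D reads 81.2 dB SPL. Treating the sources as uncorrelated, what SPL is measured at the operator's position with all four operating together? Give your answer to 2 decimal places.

Add the sources as powers (linear), then convert back to dB:
L_total = 10·log₁₀(10^(87.2/10) + 10^(85.7/10) + 10^(88.1/10) + 10^(81.2/10)) = 10·log₁₀(1674000000) = 92.24 dB SPL.

92.24 dB SPL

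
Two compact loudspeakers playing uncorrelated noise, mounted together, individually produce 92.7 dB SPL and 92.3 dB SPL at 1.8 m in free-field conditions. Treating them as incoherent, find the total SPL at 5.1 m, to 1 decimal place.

86.5 dB SPL

Combined at 1.8 m: 10·log₁₀(10^(92.7/10)+10^(92.3/10)) = 95.51 dB SPL.
Then apply −20·log₁₀(5.1/1.8) = -9.05 dB → 86.5 dB SPL.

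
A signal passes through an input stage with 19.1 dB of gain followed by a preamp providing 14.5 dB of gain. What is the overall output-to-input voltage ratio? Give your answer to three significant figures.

Net gain = 19.1 + 14.5 = 33.6 dB.
Voltage ratio = 10^(33.6/20) = 47.9.

47.9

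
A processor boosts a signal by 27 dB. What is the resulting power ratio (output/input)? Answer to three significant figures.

Power ratio = 10^(dB/10).
10^(27/10) = 10^(2.700) = 501.

501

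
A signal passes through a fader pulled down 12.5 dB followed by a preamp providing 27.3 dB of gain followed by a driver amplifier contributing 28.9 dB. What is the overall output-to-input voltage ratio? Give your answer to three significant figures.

Net gain = (−12.5) + 27.3 + 28.9 = 43.7 dB.
Voltage ratio = 10^(43.7/20) = 153.

153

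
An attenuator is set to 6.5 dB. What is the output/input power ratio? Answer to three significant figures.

0.224

Power ratio = 10^(dB/10).
10^(-6.5/10) = 10^(-0.6500) = 0.224.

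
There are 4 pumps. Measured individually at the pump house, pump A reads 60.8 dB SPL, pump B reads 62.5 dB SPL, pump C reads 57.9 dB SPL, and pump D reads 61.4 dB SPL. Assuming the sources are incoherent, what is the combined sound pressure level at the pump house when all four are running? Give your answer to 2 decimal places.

66.97 dB SPL

Uncorrelated sources add in intensity (power), not in dB.
L_total = 10·log₁₀(10^(60.8/10) + 10^(62.5/10) + 10^(57.9/10) + 10^(61.4/10)) = 10·log₁₀(4978000) = 66.97 dB SPL.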